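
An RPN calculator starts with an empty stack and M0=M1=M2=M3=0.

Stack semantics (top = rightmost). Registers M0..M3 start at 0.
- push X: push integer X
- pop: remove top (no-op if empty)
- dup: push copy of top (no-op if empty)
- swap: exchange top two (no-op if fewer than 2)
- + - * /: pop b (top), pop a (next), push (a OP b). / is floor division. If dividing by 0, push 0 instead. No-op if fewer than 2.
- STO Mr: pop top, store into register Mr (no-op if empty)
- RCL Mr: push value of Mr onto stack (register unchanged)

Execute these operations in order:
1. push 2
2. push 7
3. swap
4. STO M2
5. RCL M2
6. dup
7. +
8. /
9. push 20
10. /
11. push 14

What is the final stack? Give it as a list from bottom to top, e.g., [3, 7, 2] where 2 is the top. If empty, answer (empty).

Answer: [0, 14]

Derivation:
After op 1 (push 2): stack=[2] mem=[0,0,0,0]
After op 2 (push 7): stack=[2,7] mem=[0,0,0,0]
After op 3 (swap): stack=[7,2] mem=[0,0,0,0]
After op 4 (STO M2): stack=[7] mem=[0,0,2,0]
After op 5 (RCL M2): stack=[7,2] mem=[0,0,2,0]
After op 6 (dup): stack=[7,2,2] mem=[0,0,2,0]
After op 7 (+): stack=[7,4] mem=[0,0,2,0]
After op 8 (/): stack=[1] mem=[0,0,2,0]
After op 9 (push 20): stack=[1,20] mem=[0,0,2,0]
After op 10 (/): stack=[0] mem=[0,0,2,0]
After op 11 (push 14): stack=[0,14] mem=[0,0,2,0]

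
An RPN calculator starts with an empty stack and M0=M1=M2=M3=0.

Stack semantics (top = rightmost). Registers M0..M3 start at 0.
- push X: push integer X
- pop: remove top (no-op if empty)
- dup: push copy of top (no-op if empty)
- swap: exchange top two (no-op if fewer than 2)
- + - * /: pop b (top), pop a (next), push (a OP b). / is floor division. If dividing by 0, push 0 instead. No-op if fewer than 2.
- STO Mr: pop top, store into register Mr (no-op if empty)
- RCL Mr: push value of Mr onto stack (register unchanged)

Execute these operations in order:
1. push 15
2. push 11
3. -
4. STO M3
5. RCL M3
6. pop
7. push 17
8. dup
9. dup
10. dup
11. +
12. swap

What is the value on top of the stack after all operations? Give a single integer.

Answer: 17

Derivation:
After op 1 (push 15): stack=[15] mem=[0,0,0,0]
After op 2 (push 11): stack=[15,11] mem=[0,0,0,0]
After op 3 (-): stack=[4] mem=[0,0,0,0]
After op 4 (STO M3): stack=[empty] mem=[0,0,0,4]
After op 5 (RCL M3): stack=[4] mem=[0,0,0,4]
After op 6 (pop): stack=[empty] mem=[0,0,0,4]
After op 7 (push 17): stack=[17] mem=[0,0,0,4]
After op 8 (dup): stack=[17,17] mem=[0,0,0,4]
After op 9 (dup): stack=[17,17,17] mem=[0,0,0,4]
After op 10 (dup): stack=[17,17,17,17] mem=[0,0,0,4]
After op 11 (+): stack=[17,17,34] mem=[0,0,0,4]
After op 12 (swap): stack=[17,34,17] mem=[0,0,0,4]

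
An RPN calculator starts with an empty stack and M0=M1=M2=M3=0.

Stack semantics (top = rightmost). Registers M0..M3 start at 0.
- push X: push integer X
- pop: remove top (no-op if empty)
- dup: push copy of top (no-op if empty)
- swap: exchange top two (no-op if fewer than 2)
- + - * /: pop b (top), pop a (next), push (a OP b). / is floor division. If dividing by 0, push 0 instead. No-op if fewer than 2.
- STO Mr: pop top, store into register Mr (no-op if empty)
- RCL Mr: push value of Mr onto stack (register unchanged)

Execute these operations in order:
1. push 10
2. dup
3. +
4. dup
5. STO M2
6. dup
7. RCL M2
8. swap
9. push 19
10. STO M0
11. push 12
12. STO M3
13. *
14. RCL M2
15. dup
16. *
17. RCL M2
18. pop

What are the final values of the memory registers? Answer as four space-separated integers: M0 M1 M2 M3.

After op 1 (push 10): stack=[10] mem=[0,0,0,0]
After op 2 (dup): stack=[10,10] mem=[0,0,0,0]
After op 3 (+): stack=[20] mem=[0,0,0,0]
After op 4 (dup): stack=[20,20] mem=[0,0,0,0]
After op 5 (STO M2): stack=[20] mem=[0,0,20,0]
After op 6 (dup): stack=[20,20] mem=[0,0,20,0]
After op 7 (RCL M2): stack=[20,20,20] mem=[0,0,20,0]
After op 8 (swap): stack=[20,20,20] mem=[0,0,20,0]
After op 9 (push 19): stack=[20,20,20,19] mem=[0,0,20,0]
After op 10 (STO M0): stack=[20,20,20] mem=[19,0,20,0]
After op 11 (push 12): stack=[20,20,20,12] mem=[19,0,20,0]
After op 12 (STO M3): stack=[20,20,20] mem=[19,0,20,12]
After op 13 (*): stack=[20,400] mem=[19,0,20,12]
After op 14 (RCL M2): stack=[20,400,20] mem=[19,0,20,12]
After op 15 (dup): stack=[20,400,20,20] mem=[19,0,20,12]
After op 16 (*): stack=[20,400,400] mem=[19,0,20,12]
After op 17 (RCL M2): stack=[20,400,400,20] mem=[19,0,20,12]
After op 18 (pop): stack=[20,400,400] mem=[19,0,20,12]

Answer: 19 0 20 12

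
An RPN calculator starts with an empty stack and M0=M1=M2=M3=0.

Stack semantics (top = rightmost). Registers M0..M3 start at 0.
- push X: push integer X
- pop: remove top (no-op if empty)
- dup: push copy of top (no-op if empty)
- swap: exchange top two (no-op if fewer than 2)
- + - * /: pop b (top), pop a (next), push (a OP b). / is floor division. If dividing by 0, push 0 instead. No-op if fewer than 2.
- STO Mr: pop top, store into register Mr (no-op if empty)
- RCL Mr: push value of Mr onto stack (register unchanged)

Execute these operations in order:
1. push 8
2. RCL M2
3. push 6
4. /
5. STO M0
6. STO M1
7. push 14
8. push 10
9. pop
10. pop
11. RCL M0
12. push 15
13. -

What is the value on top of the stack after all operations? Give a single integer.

After op 1 (push 8): stack=[8] mem=[0,0,0,0]
After op 2 (RCL M2): stack=[8,0] mem=[0,0,0,0]
After op 3 (push 6): stack=[8,0,6] mem=[0,0,0,0]
After op 4 (/): stack=[8,0] mem=[0,0,0,0]
After op 5 (STO M0): stack=[8] mem=[0,0,0,0]
After op 6 (STO M1): stack=[empty] mem=[0,8,0,0]
After op 7 (push 14): stack=[14] mem=[0,8,0,0]
After op 8 (push 10): stack=[14,10] mem=[0,8,0,0]
After op 9 (pop): stack=[14] mem=[0,8,0,0]
After op 10 (pop): stack=[empty] mem=[0,8,0,0]
After op 11 (RCL M0): stack=[0] mem=[0,8,0,0]
After op 12 (push 15): stack=[0,15] mem=[0,8,0,0]
After op 13 (-): stack=[-15] mem=[0,8,0,0]

Answer: -15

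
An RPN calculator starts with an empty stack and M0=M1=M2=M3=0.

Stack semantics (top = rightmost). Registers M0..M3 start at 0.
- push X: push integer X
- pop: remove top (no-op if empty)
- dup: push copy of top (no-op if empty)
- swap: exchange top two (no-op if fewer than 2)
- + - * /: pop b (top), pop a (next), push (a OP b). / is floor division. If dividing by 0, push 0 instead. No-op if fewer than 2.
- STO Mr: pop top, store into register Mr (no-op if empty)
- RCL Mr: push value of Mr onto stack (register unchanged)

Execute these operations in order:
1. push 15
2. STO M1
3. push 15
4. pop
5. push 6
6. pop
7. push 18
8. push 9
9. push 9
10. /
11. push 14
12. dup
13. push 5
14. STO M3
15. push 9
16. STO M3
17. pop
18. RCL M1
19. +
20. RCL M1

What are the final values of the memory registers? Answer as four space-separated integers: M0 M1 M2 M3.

Answer: 0 15 0 9

Derivation:
After op 1 (push 15): stack=[15] mem=[0,0,0,0]
After op 2 (STO M1): stack=[empty] mem=[0,15,0,0]
After op 3 (push 15): stack=[15] mem=[0,15,0,0]
After op 4 (pop): stack=[empty] mem=[0,15,0,0]
After op 5 (push 6): stack=[6] mem=[0,15,0,0]
After op 6 (pop): stack=[empty] mem=[0,15,0,0]
After op 7 (push 18): stack=[18] mem=[0,15,0,0]
After op 8 (push 9): stack=[18,9] mem=[0,15,0,0]
After op 9 (push 9): stack=[18,9,9] mem=[0,15,0,0]
After op 10 (/): stack=[18,1] mem=[0,15,0,0]
After op 11 (push 14): stack=[18,1,14] mem=[0,15,0,0]
After op 12 (dup): stack=[18,1,14,14] mem=[0,15,0,0]
After op 13 (push 5): stack=[18,1,14,14,5] mem=[0,15,0,0]
After op 14 (STO M3): stack=[18,1,14,14] mem=[0,15,0,5]
After op 15 (push 9): stack=[18,1,14,14,9] mem=[0,15,0,5]
After op 16 (STO M3): stack=[18,1,14,14] mem=[0,15,0,9]
After op 17 (pop): stack=[18,1,14] mem=[0,15,0,9]
After op 18 (RCL M1): stack=[18,1,14,15] mem=[0,15,0,9]
After op 19 (+): stack=[18,1,29] mem=[0,15,0,9]
After op 20 (RCL M1): stack=[18,1,29,15] mem=[0,15,0,9]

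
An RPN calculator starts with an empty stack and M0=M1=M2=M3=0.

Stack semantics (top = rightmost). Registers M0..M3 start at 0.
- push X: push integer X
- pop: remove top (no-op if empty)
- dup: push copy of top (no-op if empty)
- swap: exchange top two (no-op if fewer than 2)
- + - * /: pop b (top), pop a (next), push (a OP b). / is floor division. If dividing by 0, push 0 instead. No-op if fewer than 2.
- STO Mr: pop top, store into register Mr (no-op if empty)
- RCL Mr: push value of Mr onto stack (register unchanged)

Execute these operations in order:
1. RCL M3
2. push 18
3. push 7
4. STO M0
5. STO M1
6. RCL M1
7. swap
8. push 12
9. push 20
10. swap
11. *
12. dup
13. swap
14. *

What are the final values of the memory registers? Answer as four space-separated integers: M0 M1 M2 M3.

Answer: 7 18 0 0

Derivation:
After op 1 (RCL M3): stack=[0] mem=[0,0,0,0]
After op 2 (push 18): stack=[0,18] mem=[0,0,0,0]
After op 3 (push 7): stack=[0,18,7] mem=[0,0,0,0]
After op 4 (STO M0): stack=[0,18] mem=[7,0,0,0]
After op 5 (STO M1): stack=[0] mem=[7,18,0,0]
After op 6 (RCL M1): stack=[0,18] mem=[7,18,0,0]
After op 7 (swap): stack=[18,0] mem=[7,18,0,0]
After op 8 (push 12): stack=[18,0,12] mem=[7,18,0,0]
After op 9 (push 20): stack=[18,0,12,20] mem=[7,18,0,0]
After op 10 (swap): stack=[18,0,20,12] mem=[7,18,0,0]
After op 11 (*): stack=[18,0,240] mem=[7,18,0,0]
After op 12 (dup): stack=[18,0,240,240] mem=[7,18,0,0]
After op 13 (swap): stack=[18,0,240,240] mem=[7,18,0,0]
After op 14 (*): stack=[18,0,57600] mem=[7,18,0,0]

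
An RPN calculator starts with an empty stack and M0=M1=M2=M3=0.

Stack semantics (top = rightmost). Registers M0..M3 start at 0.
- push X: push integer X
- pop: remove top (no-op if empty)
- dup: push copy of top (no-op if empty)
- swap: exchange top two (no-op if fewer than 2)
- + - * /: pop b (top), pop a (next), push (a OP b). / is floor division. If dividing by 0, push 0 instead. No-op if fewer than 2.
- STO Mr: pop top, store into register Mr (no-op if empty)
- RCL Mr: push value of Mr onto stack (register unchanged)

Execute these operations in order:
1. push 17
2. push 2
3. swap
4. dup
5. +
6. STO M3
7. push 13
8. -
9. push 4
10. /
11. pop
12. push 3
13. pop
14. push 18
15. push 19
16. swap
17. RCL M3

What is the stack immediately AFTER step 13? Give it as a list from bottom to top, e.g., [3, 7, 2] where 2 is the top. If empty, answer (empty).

After op 1 (push 17): stack=[17] mem=[0,0,0,0]
After op 2 (push 2): stack=[17,2] mem=[0,0,0,0]
After op 3 (swap): stack=[2,17] mem=[0,0,0,0]
After op 4 (dup): stack=[2,17,17] mem=[0,0,0,0]
After op 5 (+): stack=[2,34] mem=[0,0,0,0]
After op 6 (STO M3): stack=[2] mem=[0,0,0,34]
After op 7 (push 13): stack=[2,13] mem=[0,0,0,34]
After op 8 (-): stack=[-11] mem=[0,0,0,34]
After op 9 (push 4): stack=[-11,4] mem=[0,0,0,34]
After op 10 (/): stack=[-3] mem=[0,0,0,34]
After op 11 (pop): stack=[empty] mem=[0,0,0,34]
After op 12 (push 3): stack=[3] mem=[0,0,0,34]
After op 13 (pop): stack=[empty] mem=[0,0,0,34]

(empty)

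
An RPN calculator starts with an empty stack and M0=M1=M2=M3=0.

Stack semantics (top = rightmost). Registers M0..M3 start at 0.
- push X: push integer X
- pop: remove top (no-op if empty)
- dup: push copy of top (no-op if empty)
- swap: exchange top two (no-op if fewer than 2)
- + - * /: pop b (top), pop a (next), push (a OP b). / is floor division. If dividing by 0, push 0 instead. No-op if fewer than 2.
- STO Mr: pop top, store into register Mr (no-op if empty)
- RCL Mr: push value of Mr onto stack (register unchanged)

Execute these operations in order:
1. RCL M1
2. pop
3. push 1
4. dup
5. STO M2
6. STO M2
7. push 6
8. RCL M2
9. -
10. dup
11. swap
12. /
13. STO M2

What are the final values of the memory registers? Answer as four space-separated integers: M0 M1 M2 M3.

After op 1 (RCL M1): stack=[0] mem=[0,0,0,0]
After op 2 (pop): stack=[empty] mem=[0,0,0,0]
After op 3 (push 1): stack=[1] mem=[0,0,0,0]
After op 4 (dup): stack=[1,1] mem=[0,0,0,0]
After op 5 (STO M2): stack=[1] mem=[0,0,1,0]
After op 6 (STO M2): stack=[empty] mem=[0,0,1,0]
After op 7 (push 6): stack=[6] mem=[0,0,1,0]
After op 8 (RCL M2): stack=[6,1] mem=[0,0,1,0]
After op 9 (-): stack=[5] mem=[0,0,1,0]
After op 10 (dup): stack=[5,5] mem=[0,0,1,0]
After op 11 (swap): stack=[5,5] mem=[0,0,1,0]
After op 12 (/): stack=[1] mem=[0,0,1,0]
After op 13 (STO M2): stack=[empty] mem=[0,0,1,0]

Answer: 0 0 1 0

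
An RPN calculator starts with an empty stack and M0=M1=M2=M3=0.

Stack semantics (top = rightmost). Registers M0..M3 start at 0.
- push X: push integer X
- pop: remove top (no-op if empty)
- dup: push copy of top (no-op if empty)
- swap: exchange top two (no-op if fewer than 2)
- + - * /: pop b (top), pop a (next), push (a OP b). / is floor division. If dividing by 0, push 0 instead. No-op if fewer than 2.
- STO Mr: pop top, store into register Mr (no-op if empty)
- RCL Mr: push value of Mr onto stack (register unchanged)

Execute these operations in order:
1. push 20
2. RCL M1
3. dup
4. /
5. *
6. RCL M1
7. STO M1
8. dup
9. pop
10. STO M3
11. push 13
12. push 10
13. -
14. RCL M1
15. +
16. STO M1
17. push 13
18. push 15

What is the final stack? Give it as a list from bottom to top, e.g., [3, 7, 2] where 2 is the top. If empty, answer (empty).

After op 1 (push 20): stack=[20] mem=[0,0,0,0]
After op 2 (RCL M1): stack=[20,0] mem=[0,0,0,0]
After op 3 (dup): stack=[20,0,0] mem=[0,0,0,0]
After op 4 (/): stack=[20,0] mem=[0,0,0,0]
After op 5 (*): stack=[0] mem=[0,0,0,0]
After op 6 (RCL M1): stack=[0,0] mem=[0,0,0,0]
After op 7 (STO M1): stack=[0] mem=[0,0,0,0]
After op 8 (dup): stack=[0,0] mem=[0,0,0,0]
After op 9 (pop): stack=[0] mem=[0,0,0,0]
After op 10 (STO M3): stack=[empty] mem=[0,0,0,0]
After op 11 (push 13): stack=[13] mem=[0,0,0,0]
After op 12 (push 10): stack=[13,10] mem=[0,0,0,0]
After op 13 (-): stack=[3] mem=[0,0,0,0]
After op 14 (RCL M1): stack=[3,0] mem=[0,0,0,0]
After op 15 (+): stack=[3] mem=[0,0,0,0]
After op 16 (STO M1): stack=[empty] mem=[0,3,0,0]
After op 17 (push 13): stack=[13] mem=[0,3,0,0]
After op 18 (push 15): stack=[13,15] mem=[0,3,0,0]

Answer: [13, 15]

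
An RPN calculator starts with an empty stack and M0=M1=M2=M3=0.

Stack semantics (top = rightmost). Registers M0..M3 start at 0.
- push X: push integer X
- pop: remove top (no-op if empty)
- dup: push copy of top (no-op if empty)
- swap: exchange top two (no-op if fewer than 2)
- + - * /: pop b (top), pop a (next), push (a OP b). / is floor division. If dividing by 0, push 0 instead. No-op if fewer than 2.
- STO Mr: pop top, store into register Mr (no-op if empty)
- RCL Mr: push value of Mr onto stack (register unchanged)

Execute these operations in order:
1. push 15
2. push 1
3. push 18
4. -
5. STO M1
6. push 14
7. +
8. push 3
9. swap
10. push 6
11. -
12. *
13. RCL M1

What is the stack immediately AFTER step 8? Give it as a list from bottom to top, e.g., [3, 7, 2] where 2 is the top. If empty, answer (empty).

After op 1 (push 15): stack=[15] mem=[0,0,0,0]
After op 2 (push 1): stack=[15,1] mem=[0,0,0,0]
After op 3 (push 18): stack=[15,1,18] mem=[0,0,0,0]
After op 4 (-): stack=[15,-17] mem=[0,0,0,0]
After op 5 (STO M1): stack=[15] mem=[0,-17,0,0]
After op 6 (push 14): stack=[15,14] mem=[0,-17,0,0]
After op 7 (+): stack=[29] mem=[0,-17,0,0]
After op 8 (push 3): stack=[29,3] mem=[0,-17,0,0]

[29, 3]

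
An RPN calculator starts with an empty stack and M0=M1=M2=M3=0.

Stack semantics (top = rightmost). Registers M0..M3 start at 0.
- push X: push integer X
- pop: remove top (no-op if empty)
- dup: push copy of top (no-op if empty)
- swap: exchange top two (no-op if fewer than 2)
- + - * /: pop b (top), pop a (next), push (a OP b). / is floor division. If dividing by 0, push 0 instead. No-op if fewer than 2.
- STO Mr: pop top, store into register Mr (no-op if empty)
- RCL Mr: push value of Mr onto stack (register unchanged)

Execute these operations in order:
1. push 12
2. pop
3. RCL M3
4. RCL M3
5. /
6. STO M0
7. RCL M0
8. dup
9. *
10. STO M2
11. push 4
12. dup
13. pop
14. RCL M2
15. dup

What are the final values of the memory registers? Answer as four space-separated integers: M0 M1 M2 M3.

After op 1 (push 12): stack=[12] mem=[0,0,0,0]
After op 2 (pop): stack=[empty] mem=[0,0,0,0]
After op 3 (RCL M3): stack=[0] mem=[0,0,0,0]
After op 4 (RCL M3): stack=[0,0] mem=[0,0,0,0]
After op 5 (/): stack=[0] mem=[0,0,0,0]
After op 6 (STO M0): stack=[empty] mem=[0,0,0,0]
After op 7 (RCL M0): stack=[0] mem=[0,0,0,0]
After op 8 (dup): stack=[0,0] mem=[0,0,0,0]
After op 9 (*): stack=[0] mem=[0,0,0,0]
After op 10 (STO M2): stack=[empty] mem=[0,0,0,0]
After op 11 (push 4): stack=[4] mem=[0,0,0,0]
After op 12 (dup): stack=[4,4] mem=[0,0,0,0]
After op 13 (pop): stack=[4] mem=[0,0,0,0]
After op 14 (RCL M2): stack=[4,0] mem=[0,0,0,0]
After op 15 (dup): stack=[4,0,0] mem=[0,0,0,0]

Answer: 0 0 0 0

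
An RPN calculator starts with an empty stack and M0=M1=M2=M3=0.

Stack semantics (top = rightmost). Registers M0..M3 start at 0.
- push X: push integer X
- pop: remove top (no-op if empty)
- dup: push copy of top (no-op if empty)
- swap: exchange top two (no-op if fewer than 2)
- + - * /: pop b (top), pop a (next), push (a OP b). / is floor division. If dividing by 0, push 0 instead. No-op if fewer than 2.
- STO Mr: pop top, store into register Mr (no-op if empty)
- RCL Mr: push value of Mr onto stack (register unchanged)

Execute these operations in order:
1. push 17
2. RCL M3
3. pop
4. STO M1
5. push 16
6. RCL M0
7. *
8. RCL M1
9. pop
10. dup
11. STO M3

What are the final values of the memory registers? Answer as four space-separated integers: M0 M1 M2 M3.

After op 1 (push 17): stack=[17] mem=[0,0,0,0]
After op 2 (RCL M3): stack=[17,0] mem=[0,0,0,0]
After op 3 (pop): stack=[17] mem=[0,0,0,0]
After op 4 (STO M1): stack=[empty] mem=[0,17,0,0]
After op 5 (push 16): stack=[16] mem=[0,17,0,0]
After op 6 (RCL M0): stack=[16,0] mem=[0,17,0,0]
After op 7 (*): stack=[0] mem=[0,17,0,0]
After op 8 (RCL M1): stack=[0,17] mem=[0,17,0,0]
After op 9 (pop): stack=[0] mem=[0,17,0,0]
After op 10 (dup): stack=[0,0] mem=[0,17,0,0]
After op 11 (STO M3): stack=[0] mem=[0,17,0,0]

Answer: 0 17 0 0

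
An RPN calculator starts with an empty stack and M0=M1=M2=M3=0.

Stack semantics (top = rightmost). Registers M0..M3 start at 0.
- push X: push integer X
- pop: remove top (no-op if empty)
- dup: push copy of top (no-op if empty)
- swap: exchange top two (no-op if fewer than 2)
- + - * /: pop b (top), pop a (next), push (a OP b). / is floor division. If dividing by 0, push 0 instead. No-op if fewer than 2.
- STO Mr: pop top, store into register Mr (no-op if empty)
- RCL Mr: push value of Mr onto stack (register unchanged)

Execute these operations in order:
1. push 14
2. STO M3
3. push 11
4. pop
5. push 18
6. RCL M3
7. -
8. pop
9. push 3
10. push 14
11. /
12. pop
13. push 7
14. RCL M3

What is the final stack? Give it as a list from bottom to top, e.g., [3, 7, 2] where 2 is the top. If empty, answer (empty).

Answer: [7, 14]

Derivation:
After op 1 (push 14): stack=[14] mem=[0,0,0,0]
After op 2 (STO M3): stack=[empty] mem=[0,0,0,14]
After op 3 (push 11): stack=[11] mem=[0,0,0,14]
After op 4 (pop): stack=[empty] mem=[0,0,0,14]
After op 5 (push 18): stack=[18] mem=[0,0,0,14]
After op 6 (RCL M3): stack=[18,14] mem=[0,0,0,14]
After op 7 (-): stack=[4] mem=[0,0,0,14]
After op 8 (pop): stack=[empty] mem=[0,0,0,14]
After op 9 (push 3): stack=[3] mem=[0,0,0,14]
After op 10 (push 14): stack=[3,14] mem=[0,0,0,14]
After op 11 (/): stack=[0] mem=[0,0,0,14]
After op 12 (pop): stack=[empty] mem=[0,0,0,14]
After op 13 (push 7): stack=[7] mem=[0,0,0,14]
After op 14 (RCL M3): stack=[7,14] mem=[0,0,0,14]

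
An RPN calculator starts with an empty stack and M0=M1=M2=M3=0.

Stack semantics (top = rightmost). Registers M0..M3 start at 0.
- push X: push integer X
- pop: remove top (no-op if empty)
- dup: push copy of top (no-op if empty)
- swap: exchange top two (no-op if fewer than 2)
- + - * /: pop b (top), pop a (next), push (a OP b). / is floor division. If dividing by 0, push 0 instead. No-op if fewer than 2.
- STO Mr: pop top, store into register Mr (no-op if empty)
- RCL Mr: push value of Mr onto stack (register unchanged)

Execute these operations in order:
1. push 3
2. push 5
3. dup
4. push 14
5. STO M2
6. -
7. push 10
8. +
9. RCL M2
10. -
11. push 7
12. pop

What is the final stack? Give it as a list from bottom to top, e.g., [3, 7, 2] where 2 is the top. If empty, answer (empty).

Answer: [3, -4]

Derivation:
After op 1 (push 3): stack=[3] mem=[0,0,0,0]
After op 2 (push 5): stack=[3,5] mem=[0,0,0,0]
After op 3 (dup): stack=[3,5,5] mem=[0,0,0,0]
After op 4 (push 14): stack=[3,5,5,14] mem=[0,0,0,0]
After op 5 (STO M2): stack=[3,5,5] mem=[0,0,14,0]
After op 6 (-): stack=[3,0] mem=[0,0,14,0]
After op 7 (push 10): stack=[3,0,10] mem=[0,0,14,0]
After op 8 (+): stack=[3,10] mem=[0,0,14,0]
After op 9 (RCL M2): stack=[3,10,14] mem=[0,0,14,0]
After op 10 (-): stack=[3,-4] mem=[0,0,14,0]
After op 11 (push 7): stack=[3,-4,7] mem=[0,0,14,0]
After op 12 (pop): stack=[3,-4] mem=[0,0,14,0]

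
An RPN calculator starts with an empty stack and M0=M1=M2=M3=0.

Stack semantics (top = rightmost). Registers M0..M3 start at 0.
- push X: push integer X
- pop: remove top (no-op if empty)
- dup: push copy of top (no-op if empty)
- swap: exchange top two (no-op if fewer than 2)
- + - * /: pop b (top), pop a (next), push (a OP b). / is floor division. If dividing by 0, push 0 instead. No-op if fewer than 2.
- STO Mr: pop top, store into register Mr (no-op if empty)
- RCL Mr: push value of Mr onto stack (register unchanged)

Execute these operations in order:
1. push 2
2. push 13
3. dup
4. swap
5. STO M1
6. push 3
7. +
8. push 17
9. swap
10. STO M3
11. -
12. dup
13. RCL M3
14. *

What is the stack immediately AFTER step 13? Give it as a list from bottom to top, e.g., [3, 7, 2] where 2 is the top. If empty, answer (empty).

After op 1 (push 2): stack=[2] mem=[0,0,0,0]
After op 2 (push 13): stack=[2,13] mem=[0,0,0,0]
After op 3 (dup): stack=[2,13,13] mem=[0,0,0,0]
After op 4 (swap): stack=[2,13,13] mem=[0,0,0,0]
After op 5 (STO M1): stack=[2,13] mem=[0,13,0,0]
After op 6 (push 3): stack=[2,13,3] mem=[0,13,0,0]
After op 7 (+): stack=[2,16] mem=[0,13,0,0]
After op 8 (push 17): stack=[2,16,17] mem=[0,13,0,0]
After op 9 (swap): stack=[2,17,16] mem=[0,13,0,0]
After op 10 (STO M3): stack=[2,17] mem=[0,13,0,16]
After op 11 (-): stack=[-15] mem=[0,13,0,16]
After op 12 (dup): stack=[-15,-15] mem=[0,13,0,16]
After op 13 (RCL M3): stack=[-15,-15,16] mem=[0,13,0,16]

[-15, -15, 16]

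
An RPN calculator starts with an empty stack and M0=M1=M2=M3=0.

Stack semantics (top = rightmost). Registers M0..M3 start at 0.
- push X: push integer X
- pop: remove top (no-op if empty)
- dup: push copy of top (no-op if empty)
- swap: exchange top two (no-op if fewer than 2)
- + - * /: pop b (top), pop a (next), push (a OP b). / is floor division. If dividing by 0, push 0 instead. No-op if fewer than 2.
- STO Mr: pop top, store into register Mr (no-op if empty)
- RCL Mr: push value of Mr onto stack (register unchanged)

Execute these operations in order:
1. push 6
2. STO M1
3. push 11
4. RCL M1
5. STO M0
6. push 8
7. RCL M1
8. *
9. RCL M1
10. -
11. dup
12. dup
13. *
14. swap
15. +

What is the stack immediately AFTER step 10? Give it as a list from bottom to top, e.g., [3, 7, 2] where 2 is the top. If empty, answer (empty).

After op 1 (push 6): stack=[6] mem=[0,0,0,0]
After op 2 (STO M1): stack=[empty] mem=[0,6,0,0]
After op 3 (push 11): stack=[11] mem=[0,6,0,0]
After op 4 (RCL M1): stack=[11,6] mem=[0,6,0,0]
After op 5 (STO M0): stack=[11] mem=[6,6,0,0]
After op 6 (push 8): stack=[11,8] mem=[6,6,0,0]
After op 7 (RCL M1): stack=[11,8,6] mem=[6,6,0,0]
After op 8 (*): stack=[11,48] mem=[6,6,0,0]
After op 9 (RCL M1): stack=[11,48,6] mem=[6,6,0,0]
After op 10 (-): stack=[11,42] mem=[6,6,0,0]

[11, 42]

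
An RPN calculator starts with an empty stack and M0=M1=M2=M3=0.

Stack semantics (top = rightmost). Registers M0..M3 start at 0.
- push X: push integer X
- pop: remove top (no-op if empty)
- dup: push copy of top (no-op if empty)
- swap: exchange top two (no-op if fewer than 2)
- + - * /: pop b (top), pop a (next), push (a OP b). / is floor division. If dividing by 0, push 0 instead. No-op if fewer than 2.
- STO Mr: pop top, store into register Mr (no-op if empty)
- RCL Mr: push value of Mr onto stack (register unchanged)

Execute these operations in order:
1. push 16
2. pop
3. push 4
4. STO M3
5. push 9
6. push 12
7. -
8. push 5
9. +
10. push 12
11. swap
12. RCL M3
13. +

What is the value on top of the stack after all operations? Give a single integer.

After op 1 (push 16): stack=[16] mem=[0,0,0,0]
After op 2 (pop): stack=[empty] mem=[0,0,0,0]
After op 3 (push 4): stack=[4] mem=[0,0,0,0]
After op 4 (STO M3): stack=[empty] mem=[0,0,0,4]
After op 5 (push 9): stack=[9] mem=[0,0,0,4]
After op 6 (push 12): stack=[9,12] mem=[0,0,0,4]
After op 7 (-): stack=[-3] mem=[0,0,0,4]
After op 8 (push 5): stack=[-3,5] mem=[0,0,0,4]
After op 9 (+): stack=[2] mem=[0,0,0,4]
After op 10 (push 12): stack=[2,12] mem=[0,0,0,4]
After op 11 (swap): stack=[12,2] mem=[0,0,0,4]
After op 12 (RCL M3): stack=[12,2,4] mem=[0,0,0,4]
After op 13 (+): stack=[12,6] mem=[0,0,0,4]

Answer: 6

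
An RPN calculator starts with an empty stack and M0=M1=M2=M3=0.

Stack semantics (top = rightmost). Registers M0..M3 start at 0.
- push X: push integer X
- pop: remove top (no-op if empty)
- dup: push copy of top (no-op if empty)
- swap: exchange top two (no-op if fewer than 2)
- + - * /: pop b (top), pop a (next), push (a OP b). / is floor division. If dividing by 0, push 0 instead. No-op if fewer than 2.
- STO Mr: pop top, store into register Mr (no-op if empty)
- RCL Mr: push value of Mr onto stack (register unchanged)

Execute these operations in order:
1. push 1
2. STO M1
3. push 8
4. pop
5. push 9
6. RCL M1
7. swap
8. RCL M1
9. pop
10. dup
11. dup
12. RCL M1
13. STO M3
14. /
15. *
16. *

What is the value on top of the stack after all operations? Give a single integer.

Answer: 9

Derivation:
After op 1 (push 1): stack=[1] mem=[0,0,0,0]
After op 2 (STO M1): stack=[empty] mem=[0,1,0,0]
After op 3 (push 8): stack=[8] mem=[0,1,0,0]
After op 4 (pop): stack=[empty] mem=[0,1,0,0]
After op 5 (push 9): stack=[9] mem=[0,1,0,0]
After op 6 (RCL M1): stack=[9,1] mem=[0,1,0,0]
After op 7 (swap): stack=[1,9] mem=[0,1,0,0]
After op 8 (RCL M1): stack=[1,9,1] mem=[0,1,0,0]
After op 9 (pop): stack=[1,9] mem=[0,1,0,0]
After op 10 (dup): stack=[1,9,9] mem=[0,1,0,0]
After op 11 (dup): stack=[1,9,9,9] mem=[0,1,0,0]
After op 12 (RCL M1): stack=[1,9,9,9,1] mem=[0,1,0,0]
After op 13 (STO M3): stack=[1,9,9,9] mem=[0,1,0,1]
After op 14 (/): stack=[1,9,1] mem=[0,1,0,1]
After op 15 (*): stack=[1,9] mem=[0,1,0,1]
After op 16 (*): stack=[9] mem=[0,1,0,1]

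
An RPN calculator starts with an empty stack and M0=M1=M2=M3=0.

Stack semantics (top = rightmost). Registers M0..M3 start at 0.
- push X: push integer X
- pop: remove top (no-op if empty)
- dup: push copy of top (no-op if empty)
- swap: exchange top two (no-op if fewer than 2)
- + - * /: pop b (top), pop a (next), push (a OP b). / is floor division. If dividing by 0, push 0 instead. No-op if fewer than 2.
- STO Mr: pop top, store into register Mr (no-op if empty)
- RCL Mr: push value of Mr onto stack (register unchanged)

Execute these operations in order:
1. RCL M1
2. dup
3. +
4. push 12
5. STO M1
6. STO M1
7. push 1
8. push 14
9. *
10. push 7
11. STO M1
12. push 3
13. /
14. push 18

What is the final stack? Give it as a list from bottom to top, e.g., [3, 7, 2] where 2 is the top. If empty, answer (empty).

Answer: [4, 18]

Derivation:
After op 1 (RCL M1): stack=[0] mem=[0,0,0,0]
After op 2 (dup): stack=[0,0] mem=[0,0,0,0]
After op 3 (+): stack=[0] mem=[0,0,0,0]
After op 4 (push 12): stack=[0,12] mem=[0,0,0,0]
After op 5 (STO M1): stack=[0] mem=[0,12,0,0]
After op 6 (STO M1): stack=[empty] mem=[0,0,0,0]
After op 7 (push 1): stack=[1] mem=[0,0,0,0]
After op 8 (push 14): stack=[1,14] mem=[0,0,0,0]
After op 9 (*): stack=[14] mem=[0,0,0,0]
After op 10 (push 7): stack=[14,7] mem=[0,0,0,0]
After op 11 (STO M1): stack=[14] mem=[0,7,0,0]
After op 12 (push 3): stack=[14,3] mem=[0,7,0,0]
After op 13 (/): stack=[4] mem=[0,7,0,0]
After op 14 (push 18): stack=[4,18] mem=[0,7,0,0]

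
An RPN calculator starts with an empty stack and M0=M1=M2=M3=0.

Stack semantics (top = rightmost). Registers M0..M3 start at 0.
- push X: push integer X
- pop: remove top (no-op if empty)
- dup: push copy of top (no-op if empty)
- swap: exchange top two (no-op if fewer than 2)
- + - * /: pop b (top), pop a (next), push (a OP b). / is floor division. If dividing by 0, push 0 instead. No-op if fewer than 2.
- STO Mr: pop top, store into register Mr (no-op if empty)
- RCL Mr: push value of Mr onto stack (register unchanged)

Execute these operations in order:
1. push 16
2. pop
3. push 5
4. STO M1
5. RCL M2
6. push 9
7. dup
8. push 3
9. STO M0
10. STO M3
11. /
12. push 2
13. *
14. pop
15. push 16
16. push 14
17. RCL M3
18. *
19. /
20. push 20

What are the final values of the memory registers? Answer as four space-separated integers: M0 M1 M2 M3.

Answer: 3 5 0 9

Derivation:
After op 1 (push 16): stack=[16] mem=[0,0,0,0]
After op 2 (pop): stack=[empty] mem=[0,0,0,0]
After op 3 (push 5): stack=[5] mem=[0,0,0,0]
After op 4 (STO M1): stack=[empty] mem=[0,5,0,0]
After op 5 (RCL M2): stack=[0] mem=[0,5,0,0]
After op 6 (push 9): stack=[0,9] mem=[0,5,0,0]
After op 7 (dup): stack=[0,9,9] mem=[0,5,0,0]
After op 8 (push 3): stack=[0,9,9,3] mem=[0,5,0,0]
After op 9 (STO M0): stack=[0,9,9] mem=[3,5,0,0]
After op 10 (STO M3): stack=[0,9] mem=[3,5,0,9]
After op 11 (/): stack=[0] mem=[3,5,0,9]
After op 12 (push 2): stack=[0,2] mem=[3,5,0,9]
After op 13 (*): stack=[0] mem=[3,5,0,9]
After op 14 (pop): stack=[empty] mem=[3,5,0,9]
After op 15 (push 16): stack=[16] mem=[3,5,0,9]
After op 16 (push 14): stack=[16,14] mem=[3,5,0,9]
After op 17 (RCL M3): stack=[16,14,9] mem=[3,5,0,9]
After op 18 (*): stack=[16,126] mem=[3,5,0,9]
After op 19 (/): stack=[0] mem=[3,5,0,9]
After op 20 (push 20): stack=[0,20] mem=[3,5,0,9]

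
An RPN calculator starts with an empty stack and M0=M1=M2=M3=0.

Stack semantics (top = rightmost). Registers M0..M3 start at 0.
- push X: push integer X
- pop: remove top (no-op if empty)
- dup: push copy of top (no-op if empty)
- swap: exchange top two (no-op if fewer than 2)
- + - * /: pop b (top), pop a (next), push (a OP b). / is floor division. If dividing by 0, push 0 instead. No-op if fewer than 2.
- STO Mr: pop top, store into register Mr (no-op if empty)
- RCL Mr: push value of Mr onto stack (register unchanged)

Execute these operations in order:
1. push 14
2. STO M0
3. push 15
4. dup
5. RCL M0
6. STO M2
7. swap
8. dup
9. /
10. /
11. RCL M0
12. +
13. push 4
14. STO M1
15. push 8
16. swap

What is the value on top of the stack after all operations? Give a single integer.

After op 1 (push 14): stack=[14] mem=[0,0,0,0]
After op 2 (STO M0): stack=[empty] mem=[14,0,0,0]
After op 3 (push 15): stack=[15] mem=[14,0,0,0]
After op 4 (dup): stack=[15,15] mem=[14,0,0,0]
After op 5 (RCL M0): stack=[15,15,14] mem=[14,0,0,0]
After op 6 (STO M2): stack=[15,15] mem=[14,0,14,0]
After op 7 (swap): stack=[15,15] mem=[14,0,14,0]
After op 8 (dup): stack=[15,15,15] mem=[14,0,14,0]
After op 9 (/): stack=[15,1] mem=[14,0,14,0]
After op 10 (/): stack=[15] mem=[14,0,14,0]
After op 11 (RCL M0): stack=[15,14] mem=[14,0,14,0]
After op 12 (+): stack=[29] mem=[14,0,14,0]
After op 13 (push 4): stack=[29,4] mem=[14,0,14,0]
After op 14 (STO M1): stack=[29] mem=[14,4,14,0]
After op 15 (push 8): stack=[29,8] mem=[14,4,14,0]
After op 16 (swap): stack=[8,29] mem=[14,4,14,0]

Answer: 29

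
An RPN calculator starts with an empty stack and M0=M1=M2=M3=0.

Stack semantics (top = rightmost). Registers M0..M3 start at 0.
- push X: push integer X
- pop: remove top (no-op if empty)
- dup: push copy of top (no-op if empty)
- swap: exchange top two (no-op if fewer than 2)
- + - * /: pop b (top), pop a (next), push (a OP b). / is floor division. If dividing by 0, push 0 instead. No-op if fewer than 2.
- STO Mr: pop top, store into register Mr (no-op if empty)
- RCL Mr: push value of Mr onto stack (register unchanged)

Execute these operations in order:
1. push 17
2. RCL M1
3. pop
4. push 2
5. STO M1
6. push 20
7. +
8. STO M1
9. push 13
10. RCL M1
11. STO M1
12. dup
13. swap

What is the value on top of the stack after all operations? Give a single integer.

After op 1 (push 17): stack=[17] mem=[0,0,0,0]
After op 2 (RCL M1): stack=[17,0] mem=[0,0,0,0]
After op 3 (pop): stack=[17] mem=[0,0,0,0]
After op 4 (push 2): stack=[17,2] mem=[0,0,0,0]
After op 5 (STO M1): stack=[17] mem=[0,2,0,0]
After op 6 (push 20): stack=[17,20] mem=[0,2,0,0]
After op 7 (+): stack=[37] mem=[0,2,0,0]
After op 8 (STO M1): stack=[empty] mem=[0,37,0,0]
After op 9 (push 13): stack=[13] mem=[0,37,0,0]
After op 10 (RCL M1): stack=[13,37] mem=[0,37,0,0]
After op 11 (STO M1): stack=[13] mem=[0,37,0,0]
After op 12 (dup): stack=[13,13] mem=[0,37,0,0]
After op 13 (swap): stack=[13,13] mem=[0,37,0,0]

Answer: 13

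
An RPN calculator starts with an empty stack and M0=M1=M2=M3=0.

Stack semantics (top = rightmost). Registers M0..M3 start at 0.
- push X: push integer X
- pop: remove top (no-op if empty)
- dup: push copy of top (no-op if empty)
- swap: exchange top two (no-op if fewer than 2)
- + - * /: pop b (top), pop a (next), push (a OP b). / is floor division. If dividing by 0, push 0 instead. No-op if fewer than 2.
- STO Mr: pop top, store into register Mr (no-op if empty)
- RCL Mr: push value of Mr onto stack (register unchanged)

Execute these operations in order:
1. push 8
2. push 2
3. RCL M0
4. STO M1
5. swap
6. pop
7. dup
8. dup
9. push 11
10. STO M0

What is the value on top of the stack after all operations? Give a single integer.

After op 1 (push 8): stack=[8] mem=[0,0,0,0]
After op 2 (push 2): stack=[8,2] mem=[0,0,0,0]
After op 3 (RCL M0): stack=[8,2,0] mem=[0,0,0,0]
After op 4 (STO M1): stack=[8,2] mem=[0,0,0,0]
After op 5 (swap): stack=[2,8] mem=[0,0,0,0]
After op 6 (pop): stack=[2] mem=[0,0,0,0]
After op 7 (dup): stack=[2,2] mem=[0,0,0,0]
After op 8 (dup): stack=[2,2,2] mem=[0,0,0,0]
After op 9 (push 11): stack=[2,2,2,11] mem=[0,0,0,0]
After op 10 (STO M0): stack=[2,2,2] mem=[11,0,0,0]

Answer: 2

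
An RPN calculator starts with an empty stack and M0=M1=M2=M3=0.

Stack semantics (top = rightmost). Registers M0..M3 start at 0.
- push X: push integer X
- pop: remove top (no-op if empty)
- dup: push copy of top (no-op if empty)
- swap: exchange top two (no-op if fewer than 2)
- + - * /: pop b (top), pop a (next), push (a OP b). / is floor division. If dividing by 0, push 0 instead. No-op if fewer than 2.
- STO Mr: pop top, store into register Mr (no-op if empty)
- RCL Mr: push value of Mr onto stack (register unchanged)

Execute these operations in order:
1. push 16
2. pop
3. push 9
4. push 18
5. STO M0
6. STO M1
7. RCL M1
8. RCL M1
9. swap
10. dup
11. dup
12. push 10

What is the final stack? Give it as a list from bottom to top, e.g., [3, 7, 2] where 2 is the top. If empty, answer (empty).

Answer: [9, 9, 9, 9, 10]

Derivation:
After op 1 (push 16): stack=[16] mem=[0,0,0,0]
After op 2 (pop): stack=[empty] mem=[0,0,0,0]
After op 3 (push 9): stack=[9] mem=[0,0,0,0]
After op 4 (push 18): stack=[9,18] mem=[0,0,0,0]
After op 5 (STO M0): stack=[9] mem=[18,0,0,0]
After op 6 (STO M1): stack=[empty] mem=[18,9,0,0]
After op 7 (RCL M1): stack=[9] mem=[18,9,0,0]
After op 8 (RCL M1): stack=[9,9] mem=[18,9,0,0]
After op 9 (swap): stack=[9,9] mem=[18,9,0,0]
After op 10 (dup): stack=[9,9,9] mem=[18,9,0,0]
After op 11 (dup): stack=[9,9,9,9] mem=[18,9,0,0]
After op 12 (push 10): stack=[9,9,9,9,10] mem=[18,9,0,0]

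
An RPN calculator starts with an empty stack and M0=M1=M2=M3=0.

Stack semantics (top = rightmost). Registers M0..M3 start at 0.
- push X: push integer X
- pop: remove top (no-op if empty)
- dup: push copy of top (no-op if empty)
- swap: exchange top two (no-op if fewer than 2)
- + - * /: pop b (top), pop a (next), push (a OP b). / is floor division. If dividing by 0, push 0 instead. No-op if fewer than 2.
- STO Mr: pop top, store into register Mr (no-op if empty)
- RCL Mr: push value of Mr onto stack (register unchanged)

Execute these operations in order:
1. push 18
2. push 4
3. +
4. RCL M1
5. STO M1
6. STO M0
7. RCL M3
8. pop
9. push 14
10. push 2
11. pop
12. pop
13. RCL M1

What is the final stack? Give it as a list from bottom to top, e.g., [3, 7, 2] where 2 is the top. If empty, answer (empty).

Answer: [0]

Derivation:
After op 1 (push 18): stack=[18] mem=[0,0,0,0]
After op 2 (push 4): stack=[18,4] mem=[0,0,0,0]
After op 3 (+): stack=[22] mem=[0,0,0,0]
After op 4 (RCL M1): stack=[22,0] mem=[0,0,0,0]
After op 5 (STO M1): stack=[22] mem=[0,0,0,0]
After op 6 (STO M0): stack=[empty] mem=[22,0,0,0]
After op 7 (RCL M3): stack=[0] mem=[22,0,0,0]
After op 8 (pop): stack=[empty] mem=[22,0,0,0]
After op 9 (push 14): stack=[14] mem=[22,0,0,0]
After op 10 (push 2): stack=[14,2] mem=[22,0,0,0]
After op 11 (pop): stack=[14] mem=[22,0,0,0]
After op 12 (pop): stack=[empty] mem=[22,0,0,0]
After op 13 (RCL M1): stack=[0] mem=[22,0,0,0]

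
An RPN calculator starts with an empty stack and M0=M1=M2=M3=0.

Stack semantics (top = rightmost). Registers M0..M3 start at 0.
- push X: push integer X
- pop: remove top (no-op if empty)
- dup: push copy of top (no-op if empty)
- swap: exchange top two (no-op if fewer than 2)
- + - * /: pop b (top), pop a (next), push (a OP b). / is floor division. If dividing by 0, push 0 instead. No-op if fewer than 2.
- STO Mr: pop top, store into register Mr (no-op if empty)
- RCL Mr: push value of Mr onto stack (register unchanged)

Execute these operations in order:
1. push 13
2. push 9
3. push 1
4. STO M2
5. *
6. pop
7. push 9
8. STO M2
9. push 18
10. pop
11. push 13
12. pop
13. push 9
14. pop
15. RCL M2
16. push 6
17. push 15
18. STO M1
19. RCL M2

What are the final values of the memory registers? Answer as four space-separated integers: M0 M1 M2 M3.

After op 1 (push 13): stack=[13] mem=[0,0,0,0]
After op 2 (push 9): stack=[13,9] mem=[0,0,0,0]
After op 3 (push 1): stack=[13,9,1] mem=[0,0,0,0]
After op 4 (STO M2): stack=[13,9] mem=[0,0,1,0]
After op 5 (*): stack=[117] mem=[0,0,1,0]
After op 6 (pop): stack=[empty] mem=[0,0,1,0]
After op 7 (push 9): stack=[9] mem=[0,0,1,0]
After op 8 (STO M2): stack=[empty] mem=[0,0,9,0]
After op 9 (push 18): stack=[18] mem=[0,0,9,0]
After op 10 (pop): stack=[empty] mem=[0,0,9,0]
After op 11 (push 13): stack=[13] mem=[0,0,9,0]
After op 12 (pop): stack=[empty] mem=[0,0,9,0]
After op 13 (push 9): stack=[9] mem=[0,0,9,0]
After op 14 (pop): stack=[empty] mem=[0,0,9,0]
After op 15 (RCL M2): stack=[9] mem=[0,0,9,0]
After op 16 (push 6): stack=[9,6] mem=[0,0,9,0]
After op 17 (push 15): stack=[9,6,15] mem=[0,0,9,0]
After op 18 (STO M1): stack=[9,6] mem=[0,15,9,0]
After op 19 (RCL M2): stack=[9,6,9] mem=[0,15,9,0]

Answer: 0 15 9 0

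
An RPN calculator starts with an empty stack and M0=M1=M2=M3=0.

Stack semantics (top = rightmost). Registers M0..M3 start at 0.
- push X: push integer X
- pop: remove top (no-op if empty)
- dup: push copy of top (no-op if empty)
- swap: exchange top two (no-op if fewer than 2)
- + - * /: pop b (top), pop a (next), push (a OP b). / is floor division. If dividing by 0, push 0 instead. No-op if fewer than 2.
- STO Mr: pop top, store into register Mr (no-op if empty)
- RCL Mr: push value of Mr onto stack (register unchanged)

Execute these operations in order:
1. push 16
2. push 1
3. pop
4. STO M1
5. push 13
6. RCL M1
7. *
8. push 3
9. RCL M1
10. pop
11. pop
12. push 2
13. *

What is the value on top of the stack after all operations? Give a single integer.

Answer: 416

Derivation:
After op 1 (push 16): stack=[16] mem=[0,0,0,0]
After op 2 (push 1): stack=[16,1] mem=[0,0,0,0]
After op 3 (pop): stack=[16] mem=[0,0,0,0]
After op 4 (STO M1): stack=[empty] mem=[0,16,0,0]
After op 5 (push 13): stack=[13] mem=[0,16,0,0]
After op 6 (RCL M1): stack=[13,16] mem=[0,16,0,0]
After op 7 (*): stack=[208] mem=[0,16,0,0]
After op 8 (push 3): stack=[208,3] mem=[0,16,0,0]
After op 9 (RCL M1): stack=[208,3,16] mem=[0,16,0,0]
After op 10 (pop): stack=[208,3] mem=[0,16,0,0]
After op 11 (pop): stack=[208] mem=[0,16,0,0]
After op 12 (push 2): stack=[208,2] mem=[0,16,0,0]
After op 13 (*): stack=[416] mem=[0,16,0,0]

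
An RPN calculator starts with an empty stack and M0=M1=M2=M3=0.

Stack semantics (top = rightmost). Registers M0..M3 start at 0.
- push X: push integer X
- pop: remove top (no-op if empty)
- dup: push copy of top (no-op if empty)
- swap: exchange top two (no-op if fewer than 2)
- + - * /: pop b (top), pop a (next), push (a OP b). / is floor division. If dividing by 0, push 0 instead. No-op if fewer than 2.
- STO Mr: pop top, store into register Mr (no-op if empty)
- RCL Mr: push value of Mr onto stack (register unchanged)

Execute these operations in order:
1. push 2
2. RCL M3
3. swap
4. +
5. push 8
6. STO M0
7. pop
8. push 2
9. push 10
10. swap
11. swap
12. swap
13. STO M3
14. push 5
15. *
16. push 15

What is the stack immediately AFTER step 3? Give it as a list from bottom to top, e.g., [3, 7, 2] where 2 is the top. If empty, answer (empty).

After op 1 (push 2): stack=[2] mem=[0,0,0,0]
After op 2 (RCL M3): stack=[2,0] mem=[0,0,0,0]
After op 3 (swap): stack=[0,2] mem=[0,0,0,0]

[0, 2]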